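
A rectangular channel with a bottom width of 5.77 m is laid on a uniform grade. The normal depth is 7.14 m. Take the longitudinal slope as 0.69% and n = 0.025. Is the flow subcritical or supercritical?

Flow area A = b·y = 5.77 × 7.14 = 41.2 m². Wetted perimeter P = b + 2y = 5.77 + 2×7.14 = 20.05 m.
Hydraulic radius R = A/P = 41.2/20.05 = 2.055 m.
V = (1/n) R^(2/3) √S = (1/0.025) × 2.055^(2/3) × √0.0069 = 5.37 m/s. Hydraulic depth D_h = A/T = 41.2/5.77 = 7.14 m.
Froude number Fr = V/√(g·D_h) = 5.37/√(9.81×7.14) = 0.642, which is less than 1, so the flow is subcritical.

subcritical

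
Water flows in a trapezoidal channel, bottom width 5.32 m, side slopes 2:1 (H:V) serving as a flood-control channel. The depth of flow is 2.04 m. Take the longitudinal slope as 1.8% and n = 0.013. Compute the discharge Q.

With bottom width b = 5.32 m and side slope z = 2: A = (b + zy)y = (5.32 + 2×2.04)×2.04 = 19.18 m²; P = b + 2y√(1+z²) = 5.32 + 2×2.04×2.236 = 14.44 m.
Hydraulic radius R = A/P = 19.18/14.44 = 1.328 m.
Manning's equation: Q = (1/n) A R^(2/3) S^(1/2) = (1/0.013) × 19.18 × 1.328^(2/3) × 0.018^(1/2) = 239 m³/s.

Q = 239 m³/s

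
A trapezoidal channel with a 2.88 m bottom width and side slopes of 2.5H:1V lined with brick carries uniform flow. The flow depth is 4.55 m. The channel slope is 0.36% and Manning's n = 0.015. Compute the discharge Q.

Q = 461 m³/s

With bottom width b = 2.88 m and side slope z = 2.5: A = (b + zy)y = (2.88 + 2.5×4.55)×4.55 = 64.86 m²; P = b + 2y√(1+z²) = 2.88 + 2×4.55×2.693 = 27.38 m.
Hydraulic radius R = A/P = 64.86/27.38 = 2.369 m.
Manning's equation: Q = (1/n) A R^(2/3) S^(1/2) = (1/0.015) × 64.86 × 2.369^(2/3) × 0.0036^(1/2) = 461 m³/s.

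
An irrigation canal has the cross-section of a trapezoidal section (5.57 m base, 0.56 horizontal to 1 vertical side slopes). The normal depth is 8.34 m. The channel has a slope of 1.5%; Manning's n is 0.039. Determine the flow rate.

With bottom width b = 5.57 m and side slope z = 0.56: A = (b + zy)y = (5.57 + 0.56×8.34)×8.34 = 85.4 m²; P = b + 2y√(1+z²) = 5.57 + 2×8.34×1.146 = 24.69 m.
Hydraulic radius R = A/P = 85.4/24.69 = 3.459 m.
Manning's equation: Q = (1/n) A R^(2/3) S^(1/2) = (1/0.039) × 85.4 × 3.459^(2/3) × 0.015^(1/2) = 613 m³/s.

Q = 613 m³/s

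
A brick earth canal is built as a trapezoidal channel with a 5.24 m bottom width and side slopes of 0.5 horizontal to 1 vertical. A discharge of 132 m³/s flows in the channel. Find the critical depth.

At critical depth, Q² T / (g A³) = 1, i.e. A³/T = Q²/g = 132²/9.81 = 1776.
Try y = 3.99 m: A³/T = 2606 — over.
Try y = 3.1 m: A³/T = 1118 — short.
Try y = 3.56 m: A³/T = 1774 — matches.

y_c = 3.56 m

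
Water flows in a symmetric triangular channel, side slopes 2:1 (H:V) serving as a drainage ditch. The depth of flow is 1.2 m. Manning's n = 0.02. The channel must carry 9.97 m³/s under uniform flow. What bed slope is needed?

For a triangular section with side slope z = 2: A = zy² = 2×1.2² = 2.88 m²; P = 2y√(1+z²) = 2×1.2×2.236 = 5.367 m.
Hydraulic radius R = A/P = 2.88/5.367 = 0.5367 m.
From Manning's equation, S = [nQ / (1 A R^(2/3))]² = [0.02 × 9.97 / (1 × 2.88 × 0.5367^(2/3))]² = 0.011.

S = 0.011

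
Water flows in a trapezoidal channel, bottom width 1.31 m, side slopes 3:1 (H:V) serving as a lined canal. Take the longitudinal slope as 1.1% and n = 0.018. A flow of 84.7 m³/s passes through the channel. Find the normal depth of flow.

y_n = 1.97 m

Manning's equation rearranged: A R^(2/3) = nQ / (1·√S) = 0.018 × 84.7 / (√0.011) = 14.54.
Trying y = 2.45 m: A R^(2/3) = 24.78 — high.
Trying y = 1.68 m: A R^(2/3) = 9.899 — low.
Trying y = 1.97 m: A R^(2/3) = 14.53 — matches.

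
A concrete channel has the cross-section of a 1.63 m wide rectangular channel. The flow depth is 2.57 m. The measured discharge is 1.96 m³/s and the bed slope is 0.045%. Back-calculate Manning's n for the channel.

n = 0.0329

Flow area A = b·y = 1.63 × 2.57 = 4.189 m². Wetted perimeter P = b + 2y = 1.63 + 2×2.57 = 6.77 m.
Hydraulic radius R = A/P = 4.189/6.77 = 0.6188 m.
Rearranging Manning's equation: n = (1/Q) A R^(2/3) S^(1/2) = (1/1.96) × 4.189 × 0.6188^(2/3) × √0.00045 = 0.0329.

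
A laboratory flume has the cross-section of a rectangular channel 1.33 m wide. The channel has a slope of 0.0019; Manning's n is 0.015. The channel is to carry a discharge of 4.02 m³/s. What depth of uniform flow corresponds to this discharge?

Manning's equation rearranged: A R^(2/3) = nQ / (1·√S) = 0.015 × 4.02 / (√0.0019) = 1.383.
Trying y = 2.06 m: A R^(2/3) = 1.732 — high.
Trying y = 1.7 m: A R^(2/3) = 1.382 — ≈ 1.383.

y_n = 1.7 m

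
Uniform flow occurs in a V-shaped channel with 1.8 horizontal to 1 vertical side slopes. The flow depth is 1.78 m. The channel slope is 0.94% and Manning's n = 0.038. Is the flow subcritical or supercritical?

subcritical

For a triangular section with side slope z = 1.8: A = zy² = 1.8×1.78² = 5.703 m²; P = 2y√(1+z²) = 2×1.78×2.059 = 7.33 m.
Hydraulic radius R = A/P = 5.703/7.33 = 0.778 m.
V = (1/n) R^(2/3) √S = (1/0.038) × 0.778^(2/3) × √0.0094 = 2.158 m/s. Hydraulic depth D_h = A/T = 5.703/6.408 = 0.89 m.
Froude number Fr = V/√(g·D_h) = 2.158/√(9.81×0.89) = 0.73, which is less than 1, so the flow is subcritical.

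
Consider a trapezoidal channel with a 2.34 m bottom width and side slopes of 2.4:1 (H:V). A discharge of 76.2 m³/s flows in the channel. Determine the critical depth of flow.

y_c = 2.46 m

At critical depth, Q² T / (g A³) = 1, i.e. A³/T = Q²/g = 76.2²/9.81 = 591.9.
At y = 2.87 m: A³/T = 1153 — too large.
At y = 2 m: A³/T = 243.9 — too small.
At y = 2.46 m: A³/T = 589.6 — close enough.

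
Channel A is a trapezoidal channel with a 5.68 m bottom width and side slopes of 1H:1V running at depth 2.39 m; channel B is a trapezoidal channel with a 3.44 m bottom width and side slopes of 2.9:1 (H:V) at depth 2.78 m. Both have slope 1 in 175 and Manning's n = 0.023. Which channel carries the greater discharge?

Channel A: With bottom width b = 5.68 m and side slope z = 1: A = (b + zy)y = (5.68 + 1×2.39)×2.39 = 19.29 m²; P = b + 2y√(1+z²) = 5.68 + 2×2.39×1.414 = 12.44 m. Hydraulic radius R = A/P = 19.29/12.44 = 1.55 m. Q_A = (1/0.023)·19.29·1.55^(2/3)·√0.005714 = 84.92 m³/s.
Channel B: With bottom width b = 3.44 m and side slope z = 2.9: A = (b + zy)y = (3.44 + 2.9×2.78)×2.78 = 31.98 m²; P = b + 2y√(1+z²) = 3.44 + 2×2.78×3.068 = 20.5 m. Hydraulic radius R = A/P = 31.98/20.5 = 1.56 m. Q_B = (1/0.023)·31.98·1.56^(2/3)·√0.005714 = 141.4 m³/s.
Q_A = 84.92 m³/s vs Q_B = 141.4 m³/s, so channel B carries more.

channel B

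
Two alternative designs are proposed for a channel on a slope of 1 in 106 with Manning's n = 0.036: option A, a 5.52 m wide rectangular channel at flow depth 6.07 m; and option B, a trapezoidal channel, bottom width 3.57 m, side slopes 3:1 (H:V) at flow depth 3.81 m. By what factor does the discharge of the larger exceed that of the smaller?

Channel A: Flow area A = b·y = 5.52 × 6.07 = 33.51 m². Wetted perimeter P = b + 2y = 5.52 + 2×6.07 = 17.66 m. Hydraulic radius R = A/P = 33.51/17.66 = 1.897 m. Q_A = (1/0.036)·33.51·1.897^(2/3)·√0.009434 = 138.5 m³/s.
Channel B: With bottom width b = 3.57 m and side slope z = 3: A = (b + zy)y = (3.57 + 3×3.81)×3.81 = 57.15 m²; P = b + 2y√(1+z²) = 3.57 + 2×3.81×3.162 = 27.67 m. Hydraulic radius R = A/P = 57.15/27.67 = 2.066 m. Q_B = (1/0.036)·57.15·2.066^(2/3)·√0.009434 = 250.1 m³/s.
The larger discharge is 250.1 m³/s and the smaller is 138.5 m³/s; the ratio is 1.81.

1.81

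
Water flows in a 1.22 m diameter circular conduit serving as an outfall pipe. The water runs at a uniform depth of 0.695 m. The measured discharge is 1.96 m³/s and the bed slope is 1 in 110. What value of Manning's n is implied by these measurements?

For a circular section of diameter D = 1.22 m at depth y = 0.695 m, the central angle is θ = 2 arccos(1 − 2y/D) = 3.421 rad. Then A = (D²/8)(θ − sin θ) = 0.6879 m² and P = Dθ/2 = 2.087 m.
Hydraulic radius R = A/P = 0.6879/2.087 = 0.3296 m.
Rearranging Manning's equation: n = (1/Q) A R^(2/3) S^(1/2) = (1/1.96) × 0.6879 × 0.3296^(2/3) × √0.009091 = 0.016.

n = 0.016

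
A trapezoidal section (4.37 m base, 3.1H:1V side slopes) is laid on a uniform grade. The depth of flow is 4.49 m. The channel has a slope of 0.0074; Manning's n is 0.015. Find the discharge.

With bottom width b = 4.37 m and side slope z = 3.1: A = (b + zy)y = (4.37 + 3.1×4.49)×4.49 = 82.12 m²; P = b + 2y√(1+z²) = 4.37 + 2×4.49×3.257 = 33.62 m.
Hydraulic radius R = A/P = 82.12/33.62 = 2.442 m.
Manning's equation: Q = (1/n) A R^(2/3) S^(1/2) = (1/0.015) × 82.12 × 2.442^(2/3) × 0.0074^(1/2) = 854 m³/s.

Q = 854 m³/s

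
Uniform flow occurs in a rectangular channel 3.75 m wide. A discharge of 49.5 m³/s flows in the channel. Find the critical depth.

y_c = 2.61 m

For a rectangular channel, critical depth y_c = (q²/g)^(1/3) where q = Q/b = 49.5/3.75 = 13.2 m²/s.
So y_c = (13.2²/9.81)^(1/3) = 2.61 m.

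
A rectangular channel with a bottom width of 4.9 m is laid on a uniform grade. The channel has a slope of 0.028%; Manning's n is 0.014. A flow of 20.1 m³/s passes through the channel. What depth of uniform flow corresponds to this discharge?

y_n = 2.85 m

Manning's equation rearranged: A R^(2/3) = nQ / (1·√S) = 0.014 × 20.1 / (√0.00028) = 16.82.
At y = 3.63 m: A R^(2/3) = 22.92 — too large.
At y = 2.08 m: A R^(2/3) = 11.02 — too small.
At y = 2.85 m: A R^(2/3) = 16.78 — close enough.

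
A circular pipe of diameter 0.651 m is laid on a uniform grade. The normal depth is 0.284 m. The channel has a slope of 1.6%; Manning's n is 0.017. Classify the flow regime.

For a circular section of diameter D = 0.651 m at depth y = 0.284 m, the central angle is θ = 2 arccos(1 − 2y/D) = 2.886 rad. Then A = (D²/8)(θ − sin θ) = 0.1395 m² and P = Dθ/2 = 0.9394 m.
Hydraulic radius R = A/P = 0.1395/0.9394 = 0.1485 m.
V = (1/n) R^(2/3) √S = (1/0.017) × 0.1485^(2/3) × √0.016 = 2.086 m/s. Hydraulic depth D_h = A/T = 0.1395/0.6457 = 0.216 m.
Froude number Fr = V/√(g·D_h) = 2.086/√(9.81×0.216) = 1.43, which is greater than 1, so the flow is supercritical.

supercritical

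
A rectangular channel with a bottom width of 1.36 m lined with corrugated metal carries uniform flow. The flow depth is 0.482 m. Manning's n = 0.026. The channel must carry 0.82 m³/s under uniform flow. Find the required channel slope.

S = 0.00572

Flow area A = b·y = 1.36 × 0.482 = 0.6555 m². Wetted perimeter P = b + 2y = 1.36 + 2×0.482 = 2.324 m.
Hydraulic radius R = A/P = 0.6555/2.324 = 0.2821 m.
From Manning's equation, S = [nQ / (1 A R^(2/3))]² = [0.026 × 0.82 / (1 × 0.6555 × 0.2821^(2/3))]² = 0.00572.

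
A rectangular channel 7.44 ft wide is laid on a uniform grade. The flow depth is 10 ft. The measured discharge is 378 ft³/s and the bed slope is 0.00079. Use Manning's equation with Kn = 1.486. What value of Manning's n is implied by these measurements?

n = 0.016

Flow area A = b·y = 7.44 × 10 = 74.4 ft². Wetted perimeter P = b + 2y = 7.44 + 2×10 = 27.44 ft.
Hydraulic radius R = A/P = 74.4/27.44 = 2.711 ft.
Rearranging Manning's equation: n = (1.486/Q) A R^(2/3) S^(1/2) = (1.486/378) × 74.4 × 2.711^(2/3) × √0.00079 = 0.016.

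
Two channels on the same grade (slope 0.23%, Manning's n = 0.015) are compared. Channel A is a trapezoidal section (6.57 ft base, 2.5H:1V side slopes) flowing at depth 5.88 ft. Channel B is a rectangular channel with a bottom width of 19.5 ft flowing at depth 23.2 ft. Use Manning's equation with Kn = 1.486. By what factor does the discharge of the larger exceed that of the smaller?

Channel A: With bottom width b = 6.57 ft and side slope z = 2.5: A = (b + zy)y = (6.57 + 2.5×5.88)×5.88 = 125.1 ft²; P = b + 2y√(1+z²) = 6.57 + 2×5.88×2.693 = 38.23 ft. Hydraulic radius R = A/P = 125.1/38.23 = 3.271 ft. Q_A = (1.486/0.015)·125.1·3.271^(2/3)·√0.0023 = 1309 ft³/s.
Channel B: Flow area A = b·y = 19.5 × 23.2 = 452.4 ft². Wetted perimeter P = b + 2y = 19.5 + 2×23.2 = 65.9 ft. Hydraulic radius R = A/P = 452.4/65.9 = 6.865 ft. Q_B = (1.486/0.015)·452.4·6.865^(2/3)·√0.0023 = 7764 ft³/s.
The larger discharge is 7764 ft³/s and the smaller is 1309 ft³/s; the ratio is 5.93.

5.93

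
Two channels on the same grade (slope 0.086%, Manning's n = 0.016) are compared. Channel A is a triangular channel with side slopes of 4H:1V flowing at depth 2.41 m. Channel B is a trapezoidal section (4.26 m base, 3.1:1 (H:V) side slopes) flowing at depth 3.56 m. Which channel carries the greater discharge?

channel B

Channel A: For a triangular section with side slope z = 4: A = zy² = 4×2.41² = 23.23 m²; P = 2y√(1+z²) = 2×2.41×4.123 = 19.87 m. Hydraulic radius R = A/P = 23.23/19.87 = 1.169 m. Q_A = (1/0.016)·23.23·1.169^(2/3)·√0.00086 = 47.25 m³/s.
Channel B: With bottom width b = 4.26 m and side slope z = 3.1: A = (b + zy)y = (4.26 + 3.1×3.56)×3.56 = 54.45 m²; P = b + 2y√(1+z²) = 4.26 + 2×3.56×3.257 = 27.45 m. Hydraulic radius R = A/P = 54.45/27.45 = 1.984 m. Q_B = (1/0.016)·54.45·1.984^(2/3)·√0.00086 = 157.6 m³/s.
Q_A = 47.25 m³/s vs Q_B = 157.6 m³/s, so channel B carries more.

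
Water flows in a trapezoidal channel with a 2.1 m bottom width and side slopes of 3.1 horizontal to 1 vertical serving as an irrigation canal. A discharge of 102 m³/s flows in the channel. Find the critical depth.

At critical depth, Q² T / (g A³) = 1, i.e. A³/T = Q²/g = 102²/9.81 = 1061.
At y = 2.3 m: A³/T = 584.8 — short.
At y = 3.11 m: A³/T = 2277 — over.
At y = 2.63 m: A³/T = 1065 — matches.

y_c = 2.63 m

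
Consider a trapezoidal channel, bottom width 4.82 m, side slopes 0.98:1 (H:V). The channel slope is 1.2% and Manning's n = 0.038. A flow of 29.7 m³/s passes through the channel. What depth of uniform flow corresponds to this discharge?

Manning's equation rearranged: A R^(2/3) = nQ / (1·√S) = 0.038 × 29.7 / (√0.012) = 10.3.
At y = 1.28 m: A R^(2/3) = 7.382 — too small.
At y = 1.73 m: A R^(2/3) = 12.49 — too large.
At y = 1.55 m: A R^(2/3) = 10.3 — ≈ 10.3.

y_n = 1.55 m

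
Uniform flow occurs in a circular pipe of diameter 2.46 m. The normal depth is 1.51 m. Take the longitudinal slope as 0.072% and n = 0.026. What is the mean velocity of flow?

For a circular section of diameter D = 2.46 m at depth y = 1.51 m, the central angle is θ = 2 arccos(1 − 2y/D) = 3.601 rad. Then A = (D²/8)(θ − sin θ) = 3.059 m² and P = Dθ/2 = 4.429 m.
Hydraulic radius R = A/P = 3.059/4.429 = 0.6907 m.
From Manning's equation, V = (1/n) R^(2/3) S^(1/2) = (1/0.026) × 0.6907^(2/3) × 0.00072^(1/2) = 0.806 m/s.

V = 0.806 m/s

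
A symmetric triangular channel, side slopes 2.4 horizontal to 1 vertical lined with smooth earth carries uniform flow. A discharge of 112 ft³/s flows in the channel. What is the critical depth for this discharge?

y_c = 2.67 ft

At critical depth, Q² T / (g A³) = 1, i.e. A³/T = Q²/g = 112²/32.2 = 389.6.
Trying y = 3.2 ft: A³/T = 966.4 — too large.
Trying y = 1.93 ft: A³/T = 77.12 — too small.
Trying y = 2.67 ft: A³/T = 390.8 — ≈ 389.6.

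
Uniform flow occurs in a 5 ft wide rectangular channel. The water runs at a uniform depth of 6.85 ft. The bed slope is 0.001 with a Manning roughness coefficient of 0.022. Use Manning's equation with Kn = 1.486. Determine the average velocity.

V = 3.2 ft/s

Flow area A = b·y = 5 × 6.85 = 34.25 ft². Wetted perimeter P = b + 2y = 5 + 2×6.85 = 18.7 ft.
Hydraulic radius R = A/P = 34.25/18.7 = 1.832 ft.
From Manning's equation, V = (1.486/n) R^(2/3) S^(1/2) = (1.486/0.022) × 1.832^(2/3) × 0.001^(1/2) = 3.2 ft/s.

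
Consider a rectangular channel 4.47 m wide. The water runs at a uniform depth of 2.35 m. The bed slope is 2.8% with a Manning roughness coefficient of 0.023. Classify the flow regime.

Flow area A = b·y = 4.47 × 2.35 = 10.5 m². Wetted perimeter P = b + 2y = 4.47 + 2×2.35 = 9.17 m.
Hydraulic radius R = A/P = 10.5/9.17 = 1.146 m.
V = (1/n) R^(2/3) √S = (1/0.023) × 1.146^(2/3) × √0.028 = 7.965 m/s. Hydraulic depth D_h = A/T = 10.5/4.47 = 2.35 m.
Froude number Fr = V/√(g·D_h) = 7.965/√(9.81×2.35) = 1.66, which is greater than 1, so the flow is supercritical.

supercritical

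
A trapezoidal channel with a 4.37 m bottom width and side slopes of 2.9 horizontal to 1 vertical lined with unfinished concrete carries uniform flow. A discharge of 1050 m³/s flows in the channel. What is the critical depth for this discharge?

y_c = 6.97 m

At critical depth, Q² T / (g A³) = 1, i.e. A³/T = Q²/g = 1050²/9.81 = 112400.
Trying y = 6.02 m: A³/T = 57760 — short.
Trying y = 7.74 m: A³/T = 181500 — over.
Trying y = 6.97 m: A³/T = 112300 — close enough.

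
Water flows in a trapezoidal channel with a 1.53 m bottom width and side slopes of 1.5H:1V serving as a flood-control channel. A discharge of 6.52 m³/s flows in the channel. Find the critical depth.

At critical depth, Q² T / (g A³) = 1, i.e. A³/T = Q²/g = 6.52²/9.81 = 4.333.
Trying y = 0.747 m: A³/T = 2.058 — low.
Trying y = 1.06 m: A³/T = 7.68 — high.
Trying y = 0.912 m: A³/T = 4.328 — ≈ 4.333.

y_c = 0.912 m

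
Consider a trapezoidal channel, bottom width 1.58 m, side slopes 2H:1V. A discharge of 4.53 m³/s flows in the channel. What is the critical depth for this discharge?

At critical depth, Q² T / (g A³) = 1, i.e. A³/T = Q²/g = 4.53²/9.81 = 2.092.
At y = 0.81 m: A³/T = 3.613 — over.
At y = 0.555 m: A³/T = 0.8757 — short.
At y = 0.702 m: A³/T = 2.095 — matches.

y_c = 0.702 m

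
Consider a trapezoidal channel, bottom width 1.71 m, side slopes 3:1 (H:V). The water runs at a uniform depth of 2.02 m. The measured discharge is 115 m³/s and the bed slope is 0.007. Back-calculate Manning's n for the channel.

With bottom width b = 1.71 m and side slope z = 3: A = (b + zy)y = (1.71 + 3×2.02)×2.02 = 15.7 m²; P = b + 2y√(1+z²) = 1.71 + 2×2.02×3.162 = 14.49 m.
Hydraulic radius R = A/P = 15.7/14.49 = 1.084 m.
Rearranging Manning's equation: n = (1/Q) A R^(2/3) S^(1/2) = (1/115) × 15.7 × 1.084^(2/3) × √0.007 = 0.012.

n = 0.012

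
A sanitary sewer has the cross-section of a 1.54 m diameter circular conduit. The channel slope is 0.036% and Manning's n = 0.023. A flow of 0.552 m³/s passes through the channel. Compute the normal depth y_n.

y_n = 0.93 m

Manning's equation rearranged: A R^(2/3) = nQ / (1·√S) = 0.023 × 0.552 / (√0.00036) = 0.6691.
Try y = 1.16 m: A R^(2/3) = 0.9034 — too large.
Try y = 0.832 m: A R^(2/3) = 0.5608 — too small.
Try y = 0.93 m: A R^(2/3) = 0.6689 — matches.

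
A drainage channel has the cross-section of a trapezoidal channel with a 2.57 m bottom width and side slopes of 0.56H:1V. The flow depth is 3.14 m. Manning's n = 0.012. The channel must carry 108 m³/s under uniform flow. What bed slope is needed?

With bottom width b = 2.57 m and side slope z = 0.56: A = (b + zy)y = (2.57 + 0.56×3.14)×3.14 = 13.59 m²; P = b + 2y√(1+z²) = 2.57 + 2×3.14×1.146 = 9.768 m.
Hydraulic radius R = A/P = 13.59/9.768 = 1.391 m.
From Manning's equation, S = [nQ / (1 A R^(2/3))]² = [0.012 × 108 / (1 × 13.59 × 1.391^(2/3))]² = 0.00585.

S = 0.00585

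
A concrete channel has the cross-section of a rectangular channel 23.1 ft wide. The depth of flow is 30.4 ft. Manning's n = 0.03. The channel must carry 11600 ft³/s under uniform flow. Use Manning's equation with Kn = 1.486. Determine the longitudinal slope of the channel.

Flow area A = b·y = 23.1 × 30.4 = 702.2 ft². Wetted perimeter P = b + 2y = 23.1 + 2×30.4 = 83.9 ft.
Hydraulic radius R = A/P = 702.2/83.9 = 8.37 ft.
From Manning's equation, S = [nQ / (1.486 A R^(2/3))]² = [0.03 × 11600 / (1.486 × 702.2 × 8.37^(2/3))]² = 0.00654.

S = 0.00654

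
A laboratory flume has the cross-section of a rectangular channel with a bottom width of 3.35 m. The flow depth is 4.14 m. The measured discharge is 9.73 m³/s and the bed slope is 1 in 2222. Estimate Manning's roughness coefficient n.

Flow area A = b·y = 3.35 × 4.14 = 13.87 m². Wetted perimeter P = b + 2y = 3.35 + 2×4.14 = 11.63 m.
Hydraulic radius R = A/P = 13.87/11.63 = 1.193 m.
Rearranging Manning's equation: n = (1/Q) A R^(2/3) S^(1/2) = (1/9.73) × 13.87 × 1.193^(2/3) × √0.00045 = 0.034.

n = 0.034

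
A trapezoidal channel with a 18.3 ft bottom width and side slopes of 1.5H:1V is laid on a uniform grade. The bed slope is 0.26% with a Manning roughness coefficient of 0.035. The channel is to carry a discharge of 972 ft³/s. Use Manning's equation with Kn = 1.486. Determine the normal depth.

y_n = 6.22 ft

Manning's equation rearranged: A R^(2/3) = nQ / (1.486·√S) = 0.035 × 972 / (1.486 × √0.0026) = 449.
Try y = 7.23 ft: A R^(2/3) = 595.4 — too large.
Try y = 4.72 ft: A R^(2/3) = 270.4 — too small.
Try y = 6.22 ft: A R^(2/3) = 448.8 — matches.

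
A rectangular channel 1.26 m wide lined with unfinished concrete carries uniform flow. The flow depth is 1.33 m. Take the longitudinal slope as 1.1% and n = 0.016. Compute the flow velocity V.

V = 3.72 m/s

Flow area A = b·y = 1.26 × 1.33 = 1.676 m². Wetted perimeter P = b + 2y = 1.26 + 2×1.33 = 3.92 m.
Hydraulic radius R = A/P = 1.676/3.92 = 0.4275 m.
From Manning's equation, V = (1/n) R^(2/3) S^(1/2) = (1/0.016) × 0.4275^(2/3) × 0.011^(1/2) = 3.72 m/s.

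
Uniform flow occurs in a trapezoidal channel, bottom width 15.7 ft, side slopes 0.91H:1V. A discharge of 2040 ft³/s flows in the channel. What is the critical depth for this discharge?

y_c = 6.99 ft

At critical depth, Q² T / (g A³) = 1, i.e. A³/T = Q²/g = 2040²/32.2 = 129200.
Try y = 8.49 ft: A³/T = 252500 — high.
Try y = 5.13 ft: A³/T = 45570 — low.
Try y = 6.99 ft: A³/T = 129000 — ≈ 129200.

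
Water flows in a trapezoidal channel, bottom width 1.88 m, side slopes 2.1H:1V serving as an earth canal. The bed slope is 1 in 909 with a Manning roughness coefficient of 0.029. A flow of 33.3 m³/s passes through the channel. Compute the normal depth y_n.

Manning's equation rearranged: A R^(2/3) = nQ / (1·√S) = 0.029 × 33.3 / (√0.0011) = 29.12.
Try y = 3.38 m: A R^(2/3) = 43.63 — high.
Try y = 2.33 m: A R^(2/3) = 18.22 — low.
Try y = 2.85 m: A R^(2/3) = 29.12 — ≈ 29.12.

y_n = 2.85 m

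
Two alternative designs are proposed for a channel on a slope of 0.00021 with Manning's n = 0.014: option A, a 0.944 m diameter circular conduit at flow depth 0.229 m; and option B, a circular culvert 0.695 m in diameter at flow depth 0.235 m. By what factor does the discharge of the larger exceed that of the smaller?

Channel A: For a circular section of diameter D = 0.944 m at depth y = 0.229 m, the central angle is θ = 2 arccos(1 − 2y/D) = 2.06 rad. Then A = (D²/8)(θ − sin θ) = 0.1311 m² and P = Dθ/2 = 0.9723 m. Hydraulic radius R = A/P = 0.1311/0.9723 = 0.1349 m. Q_A = (1/0.014)·0.1311·0.1349^(2/3)·√0.00021 = 0.0357 m³/s.
Channel B: For a circular section of diameter D = 0.695 m at depth y = 0.235 m, the central angle is θ = 2 arccos(1 − 2y/D) = 2.482 rad. Then A = (D²/8)(θ − sin θ) = 0.1129 m² and P = Dθ/2 = 0.8626 m. Hydraulic radius R = A/P = 0.1129/0.8626 = 0.1309 m. Q_B = (1/0.014)·0.1129·0.1309^(2/3)·√0.00021 = 0.03012 m³/s.
The larger discharge is 0.0357 m³/s and the smaller is 0.03012 m³/s; the ratio is 1.19.

1.19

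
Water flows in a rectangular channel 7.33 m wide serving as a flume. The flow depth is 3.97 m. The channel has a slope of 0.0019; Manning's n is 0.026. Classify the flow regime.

subcritical

Flow area A = b·y = 7.33 × 3.97 = 29.1 m². Wetted perimeter P = b + 2y = 7.33 + 2×3.97 = 15.27 m.
Hydraulic radius R = A/P = 29.1/15.27 = 1.906 m.
V = (1/n) R^(2/3) √S = (1/0.026) × 1.906^(2/3) × √0.0019 = 2.577 m/s. Hydraulic depth D_h = A/T = 29.1/7.33 = 3.97 m.
Froude number Fr = V/√(g·D_h) = 2.577/√(9.81×3.97) = 0.413, which is less than 1, so the flow is subcritical.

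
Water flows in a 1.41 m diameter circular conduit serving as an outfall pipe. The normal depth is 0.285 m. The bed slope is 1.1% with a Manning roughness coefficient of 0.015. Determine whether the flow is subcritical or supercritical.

supercritical

For a circular section of diameter D = 1.41 m at depth y = 0.285 m, the central angle is θ = 2 arccos(1 − 2y/D) = 1.865 rad. Then A = (D²/8)(θ − sin θ) = 0.2257 m² and P = Dθ/2 = 1.315 m.
Hydraulic radius R = A/P = 0.2257/1.315 = 0.1716 m.
V = (1/n) R^(2/3) √S = (1/0.015) × 0.1716^(2/3) × √0.011 = 2.16 m/s. Hydraulic depth D_h = A/T = 0.2257/1.132 = 0.1993 m.
Froude number Fr = V/√(g·D_h) = 2.16/√(9.81×0.1993) = 1.54, which is greater than 1, so the flow is supercritical.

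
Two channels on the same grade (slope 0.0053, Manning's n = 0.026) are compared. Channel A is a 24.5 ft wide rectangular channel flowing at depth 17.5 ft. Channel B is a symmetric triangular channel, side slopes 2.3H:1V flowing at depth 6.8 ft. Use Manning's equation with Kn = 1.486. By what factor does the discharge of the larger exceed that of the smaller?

Channel A: Flow area A = b·y = 24.5 × 17.5 = 428.8 ft². Wetted perimeter P = b + 2y = 24.5 + 2×17.5 = 59.5 ft. Hydraulic radius R = A/P = 428.8/59.5 = 7.206 ft. Q_A = (1.486/0.026)·428.8·7.206^(2/3)·√0.0053 = 6655 ft³/s.
Channel B: For a triangular section with side slope z = 2.3: A = zy² = 2.3×6.8² = 106.4 ft²; P = 2y√(1+z²) = 2×6.8×2.508 = 34.11 ft. Hydraulic radius R = A/P = 106.4/34.11 = 3.118 ft. Q_B = (1.486/0.026)·106.4·3.118^(2/3)·√0.0053 = 944.5 ft³/s.
The larger discharge is 6655 ft³/s and the smaller is 944.5 ft³/s; the ratio is 7.05.

7.05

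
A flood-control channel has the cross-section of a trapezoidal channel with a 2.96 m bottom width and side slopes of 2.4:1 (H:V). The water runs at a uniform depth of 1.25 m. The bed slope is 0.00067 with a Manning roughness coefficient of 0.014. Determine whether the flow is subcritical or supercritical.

subcritical

With bottom width b = 2.96 m and side slope z = 2.4: A = (b + zy)y = (2.96 + 2.4×1.25)×1.25 = 7.45 m²; P = b + 2y√(1+z²) = 2.96 + 2×1.25×2.6 = 9.46 m.
Hydraulic radius R = A/P = 7.45/9.46 = 0.7875 m.
V = (1/n) R^(2/3) √S = (1/0.014) × 0.7875^(2/3) × √0.00067 = 1.577 m/s. Hydraulic depth D_h = A/T = 7.45/8.96 = 0.8315 m.
Froude number Fr = V/√(g·D_h) = 1.577/√(9.81×0.8315) = 0.552, which is less than 1, so the flow is subcritical.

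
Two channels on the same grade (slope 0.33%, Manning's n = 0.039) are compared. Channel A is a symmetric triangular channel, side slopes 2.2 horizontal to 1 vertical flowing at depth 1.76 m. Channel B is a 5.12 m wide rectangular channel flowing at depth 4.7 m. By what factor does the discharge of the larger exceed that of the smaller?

5.73

Channel A: For a triangular section with side slope z = 2.2: A = zy² = 2.2×1.76² = 6.815 m²; P = 2y√(1+z²) = 2×1.76×2.417 = 8.506 m. Hydraulic radius R = A/P = 6.815/8.506 = 0.8011 m. Q_A = (1/0.039)·6.815·0.8011^(2/3)·√0.0033 = 8.658 m³/s.
Channel B: Flow area A = b·y = 5.12 × 4.7 = 24.06 m². Wetted perimeter P = b + 2y = 5.12 + 2×4.7 = 14.52 m. Hydraulic radius R = A/P = 24.06/14.52 = 1.657 m. Q_B = (1/0.039)·24.06·1.657^(2/3)·√0.0033 = 49.64 m³/s.
The larger discharge is 49.64 m³/s and the smaller is 8.658 m³/s; the ratio is 5.73.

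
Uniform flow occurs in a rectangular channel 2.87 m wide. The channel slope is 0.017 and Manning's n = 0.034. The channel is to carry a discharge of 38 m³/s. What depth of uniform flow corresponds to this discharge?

y_n = 3.43 m

Manning's equation rearranged: A R^(2/3) = nQ / (1·√S) = 0.034 × 38 / (√0.017) = 9.909.
Trying y = 3.91 m: A R^(2/3) = 11.59 — high.
Trying y = 2.64 m: A R^(2/3) = 7.217 — low.
Trying y = 3.43 m: A R^(2/3) = 9.921 — close enough.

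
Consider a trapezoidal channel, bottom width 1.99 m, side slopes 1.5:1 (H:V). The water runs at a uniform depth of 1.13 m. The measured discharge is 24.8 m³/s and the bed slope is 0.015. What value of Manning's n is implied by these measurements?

With bottom width b = 1.99 m and side slope z = 1.5: A = (b + zy)y = (1.99 + 1.5×1.13)×1.13 = 4.164 m²; P = b + 2y√(1+z²) = 1.99 + 2×1.13×1.803 = 6.064 m.
Hydraulic radius R = A/P = 4.164/6.064 = 0.6867 m.
Rearranging Manning's equation: n = (1/Q) A R^(2/3) S^(1/2) = (1/24.8) × 4.164 × 0.6867^(2/3) × √0.015 = 0.016.

n = 0.016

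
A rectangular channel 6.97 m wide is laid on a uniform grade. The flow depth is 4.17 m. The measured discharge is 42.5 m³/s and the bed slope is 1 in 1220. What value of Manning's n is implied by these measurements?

Flow area A = b·y = 6.97 × 4.17 = 29.06 m². Wetted perimeter P = b + 2y = 6.97 + 2×4.17 = 15.31 m.
Hydraulic radius R = A/P = 29.06/15.31 = 1.898 m.
Rearranging Manning's equation: n = (1/Q) A R^(2/3) S^(1/2) = (1/42.5) × 29.06 × 1.898^(2/3) × √0.0008197 = 0.03.

n = 0.03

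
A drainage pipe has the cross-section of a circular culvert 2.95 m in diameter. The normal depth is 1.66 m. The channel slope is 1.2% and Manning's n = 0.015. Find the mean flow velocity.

For a circular section of diameter D = 2.95 m at depth y = 1.66 m, the central angle is θ = 2 arccos(1 − 2y/D) = 3.393 rad. Then A = (D²/8)(θ − sin θ) = 3.962 m² and P = Dθ/2 = 5.005 m.
Hydraulic radius R = A/P = 3.962/5.005 = 0.7916 m.
From Manning's equation, V = (1/n) R^(2/3) S^(1/2) = (1/0.015) × 0.7916^(2/3) × 0.012^(1/2) = 6.25 m/s.

V = 6.25 m/s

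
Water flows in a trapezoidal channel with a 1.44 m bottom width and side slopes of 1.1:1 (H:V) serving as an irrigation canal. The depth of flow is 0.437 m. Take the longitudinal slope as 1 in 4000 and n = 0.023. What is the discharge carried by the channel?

Q = 0.262 m³/s

With bottom width b = 1.44 m and side slope z = 1.1: A = (b + zy)y = (1.44 + 1.1×0.437)×0.437 = 0.8393 m²; P = b + 2y√(1+z²) = 1.44 + 2×0.437×1.487 = 2.739 m.
Hydraulic radius R = A/P = 0.8393/2.739 = 0.3064 m.
Manning's equation: Q = (1/n) A R^(2/3) S^(1/2) = (1/0.023) × 0.8393 × 0.3064^(2/3) × 0.00025^(1/2) = 0.262 m³/s.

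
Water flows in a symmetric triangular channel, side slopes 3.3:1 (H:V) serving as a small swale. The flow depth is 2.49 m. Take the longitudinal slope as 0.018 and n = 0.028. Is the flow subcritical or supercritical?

For a triangular section with side slope z = 3.3: A = zy² = 3.3×2.49² = 20.46 m²; P = 2y√(1+z²) = 2×2.49×3.448 = 17.17 m.
Hydraulic radius R = A/P = 20.46/17.17 = 1.191 m.
V = (1/n) R^(2/3) √S = (1/0.028) × 1.191^(2/3) × √0.018 = 5.385 m/s. Hydraulic depth D_h = A/T = 20.46/16.43 = 1.245 m.
Froude number Fr = V/√(g·D_h) = 5.385/√(9.81×1.245) = 1.54, which is greater than 1, so the flow is supercritical.

supercritical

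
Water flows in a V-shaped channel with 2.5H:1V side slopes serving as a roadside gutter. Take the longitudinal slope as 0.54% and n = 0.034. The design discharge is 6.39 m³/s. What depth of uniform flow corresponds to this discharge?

y_n = 1.29 m

Manning's equation rearranged: A R^(2/3) = nQ / (1·√S) = 0.034 × 6.39 / (√0.0054) = 2.957.
Trying y = 1.54 m: A R^(2/3) = 4.74 — too large.
Trying y = 0.992 m: A R^(2/3) = 1.467 — too small.
Trying y = 1.29 m: A R^(2/3) = 2.956 — ≈ 2.957.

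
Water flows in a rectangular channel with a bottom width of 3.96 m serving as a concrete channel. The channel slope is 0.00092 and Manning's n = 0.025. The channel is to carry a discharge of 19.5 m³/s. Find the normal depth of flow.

Manning's equation rearranged: A R^(2/3) = nQ / (1·√S) = 0.025 × 19.5 / (√0.00092) = 16.07.
Try y = 4.32 m: A R^(2/3) = 20.98 — over.
Try y = 2.54 m: A R^(2/3) = 10.8 — short.
Try y = 3.48 m: A R^(2/3) = 16.09 — matches.

y_n = 3.48 m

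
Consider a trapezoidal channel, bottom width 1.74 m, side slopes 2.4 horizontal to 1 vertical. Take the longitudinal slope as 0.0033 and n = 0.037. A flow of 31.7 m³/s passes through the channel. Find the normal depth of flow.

y_n = 2.37 m

Manning's equation rearranged: A R^(2/3) = nQ / (1·√S) = 0.037 × 31.7 / (√0.0033) = 20.42.
At y = 1.72 m: A R^(2/3) = 9.717 — low.
At y = 2.73 m: A R^(2/3) = 28.61 — high.
At y = 2.37 m: A R^(2/3) = 20.45 — matches.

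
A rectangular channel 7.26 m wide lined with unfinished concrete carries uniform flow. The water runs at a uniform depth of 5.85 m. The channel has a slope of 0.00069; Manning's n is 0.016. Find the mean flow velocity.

V = 2.81 m/s

Flow area A = b·y = 7.26 × 5.85 = 42.47 m². Wetted perimeter P = b + 2y = 7.26 + 2×5.85 = 18.96 m.
Hydraulic radius R = A/P = 42.47/18.96 = 2.24 m.
From Manning's equation, V = (1/n) R^(2/3) S^(1/2) = (1/0.016) × 2.24^(2/3) × 0.00069^(1/2) = 2.81 m/s.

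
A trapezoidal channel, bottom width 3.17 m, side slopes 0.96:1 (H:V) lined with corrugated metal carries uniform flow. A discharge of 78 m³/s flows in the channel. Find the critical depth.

y_c = 2.94 m

At critical depth, Q² T / (g A³) = 1, i.e. A³/T = Q²/g = 78²/9.81 = 620.2.
Try y = 2.13 m: A³/T = 188.8 — low.
Try y = 2.94 m: A³/T = 620.3 — matches.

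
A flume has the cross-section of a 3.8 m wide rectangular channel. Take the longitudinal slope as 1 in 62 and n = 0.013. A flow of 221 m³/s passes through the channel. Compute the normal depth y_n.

y_n = 4.84 m

Manning's equation rearranged: A R^(2/3) = nQ / (1·√S) = 0.013 × 221 / (√0.01613) = 22.62.
Trying y = 3.83 m: A R^(2/3) = 17.07 — short.
Trying y = 5.96 m: A R^(2/3) = 28.89 — over.
Trying y = 4.84 m: A R^(2/3) = 22.62 — ≈ 22.62.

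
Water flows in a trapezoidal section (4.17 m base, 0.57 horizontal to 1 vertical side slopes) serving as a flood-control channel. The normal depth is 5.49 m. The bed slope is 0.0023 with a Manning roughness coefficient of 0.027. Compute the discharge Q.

With bottom width b = 4.17 m and side slope z = 0.57: A = (b + zy)y = (4.17 + 0.57×5.49)×5.49 = 40.07 m²; P = b + 2y√(1+z²) = 4.17 + 2×5.49×1.151 = 16.81 m.
Hydraulic radius R = A/P = 40.07/16.81 = 2.384 m.
Manning's equation: Q = (1/n) A R^(2/3) S^(1/2) = (1/0.027) × 40.07 × 2.384^(2/3) × 0.0023^(1/2) = 127 m³/s.

Q = 127 m³/s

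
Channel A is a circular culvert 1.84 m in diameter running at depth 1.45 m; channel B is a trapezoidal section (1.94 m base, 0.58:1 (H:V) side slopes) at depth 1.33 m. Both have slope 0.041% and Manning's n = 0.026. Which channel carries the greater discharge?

Channel A: For a circular section of diameter D = 1.84 m at depth y = 1.45 m, the central angle is θ = 2 arccos(1 − 2y/D) = 4.369 rad. Then A = (D²/8)(θ − sin θ) = 2.248 m² and P = Dθ/2 = 4.02 m. Hydraulic radius R = A/P = 2.248/4.02 = 0.5591 m. Q_A = (1/0.026)·2.248·0.5591^(2/3)·√0.00041 = 1.188 m³/s.
Channel B: With bottom width b = 1.94 m and side slope z = 0.58: A = (b + zy)y = (1.94 + 0.58×1.33)×1.33 = 3.606 m²; P = b + 2y√(1+z²) = 1.94 + 2×1.33×1.156 = 5.015 m. Hydraulic radius R = A/P = 3.606/5.015 = 0.7191 m. Q_B = (1/0.026)·3.606·0.7191^(2/3)·√0.00041 = 2.254 m³/s.
Q_A = 1.188 m³/s vs Q_B = 2.254 m³/s, so channel B carries more.

channel B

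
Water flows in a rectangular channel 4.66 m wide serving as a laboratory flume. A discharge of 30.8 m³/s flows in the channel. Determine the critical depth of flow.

For a rectangular channel, critical depth y_c = (q²/g)^(1/3) where q = Q/b = 30.8/4.66 = 6.609 m²/s.
So y_c = (6.609²/9.81)^(1/3) = 1.65 m.

y_c = 1.65 m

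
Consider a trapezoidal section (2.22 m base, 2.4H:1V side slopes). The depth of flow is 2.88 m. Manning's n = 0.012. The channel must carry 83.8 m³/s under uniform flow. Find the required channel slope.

S = 0.00083

With bottom width b = 2.22 m and side slope z = 2.4: A = (b + zy)y = (2.22 + 2.4×2.88)×2.88 = 26.3 m²; P = b + 2y√(1+z²) = 2.22 + 2×2.88×2.6 = 17.2 m.
Hydraulic radius R = A/P = 26.3/17.2 = 1.529 m.
From Manning's equation, S = [nQ / (1 A R^(2/3))]² = [0.012 × 83.8 / (1 × 26.3 × 1.529^(2/3))]² = 0.00083.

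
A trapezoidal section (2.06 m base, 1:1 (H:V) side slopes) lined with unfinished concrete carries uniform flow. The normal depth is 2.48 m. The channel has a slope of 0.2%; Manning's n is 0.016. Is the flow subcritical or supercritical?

subcritical

With bottom width b = 2.06 m and side slope z = 1: A = (b + zy)y = (2.06 + 1×2.48)×2.48 = 11.26 m²; P = b + 2y√(1+z²) = 2.06 + 2×2.48×1.414 = 9.074 m.
Hydraulic radius R = A/P = 11.26/9.074 = 1.241 m.
V = (1/n) R^(2/3) √S = (1/0.016) × 1.241^(2/3) × √0.002 = 3.227 m/s. Hydraulic depth D_h = A/T = 11.26/7.02 = 1.604 m.
Froude number Fr = V/√(g·D_h) = 3.227/√(9.81×1.604) = 0.814, which is less than 1, so the flow is subcritical.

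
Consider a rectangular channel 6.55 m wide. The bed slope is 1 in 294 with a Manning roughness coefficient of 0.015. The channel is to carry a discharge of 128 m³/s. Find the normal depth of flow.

y_n = 3.53 m

Manning's equation rearranged: A R^(2/3) = nQ / (1·√S) = 0.015 × 128 / (√0.003401) = 32.92.
At y = 4.22 m: A R^(2/3) = 41.56 — too large.
At y = 3.16 m: A R^(2/3) = 28.41 — too small.
At y = 3.53 m: A R^(2/3) = 32.92 — matches.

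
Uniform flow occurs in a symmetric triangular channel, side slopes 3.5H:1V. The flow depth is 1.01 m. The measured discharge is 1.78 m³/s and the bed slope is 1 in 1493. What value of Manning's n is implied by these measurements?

n = 0.0321

For a triangular section with side slope z = 3.5: A = zy² = 3.5×1.01² = 3.57 m²; P = 2y√(1+z²) = 2×1.01×3.64 = 7.353 m.
Hydraulic radius R = A/P = 3.57/7.353 = 0.4856 m.
Rearranging Manning's equation: n = (1/Q) A R^(2/3) S^(1/2) = (1/1.78) × 3.57 × 0.4856^(2/3) × √0.0006698 = 0.0321.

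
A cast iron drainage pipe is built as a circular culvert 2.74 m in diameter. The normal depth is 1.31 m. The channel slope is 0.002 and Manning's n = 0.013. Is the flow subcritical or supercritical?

For a circular section of diameter D = 2.74 m at depth y = 1.31 m, the central angle is θ = 2 arccos(1 − 2y/D) = 3.054 rad. Then A = (D²/8)(θ − sin θ) = 2.784 m² and P = Dθ/2 = 4.184 m.
Hydraulic radius R = A/P = 2.784/4.184 = 0.6654 m.
V = (1/n) R^(2/3) √S = (1/0.013) × 0.6654^(2/3) × √0.002 = 2.622 m/s. Hydraulic depth D_h = A/T = 2.784/2.737 = 1.017 m.
Froude number Fr = V/√(g·D_h) = 2.622/√(9.81×1.017) = 0.83, which is less than 1, so the flow is subcritical.

subcritical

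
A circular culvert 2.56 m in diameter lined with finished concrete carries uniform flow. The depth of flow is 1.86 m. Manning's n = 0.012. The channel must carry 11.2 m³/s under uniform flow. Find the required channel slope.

S = 0.0016

For a circular section of diameter D = 2.56 m at depth y = 1.86 m, the central angle is θ = 2 arccos(1 − 2y/D) = 4.082 rad. Then A = (D²/8)(θ − sin θ) = 4.006 m² and P = Dθ/2 = 5.225 m.
Hydraulic radius R = A/P = 4.006/5.225 = 0.7667 m.
From Manning's equation, S = [nQ / (1 A R^(2/3))]² = [0.012 × 11.2 / (1 × 4.006 × 0.7667^(2/3))]² = 0.0016.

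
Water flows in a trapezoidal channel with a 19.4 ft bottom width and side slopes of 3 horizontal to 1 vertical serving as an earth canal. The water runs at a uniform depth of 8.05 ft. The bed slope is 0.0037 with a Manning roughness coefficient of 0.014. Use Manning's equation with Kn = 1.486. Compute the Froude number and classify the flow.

supercritical

With bottom width b = 19.4 ft and side slope z = 3: A = (b + zy)y = (19.4 + 3×8.05)×8.05 = 350.6 ft²; P = b + 2y√(1+z²) = 19.4 + 2×8.05×3.162 = 70.31 ft.
Hydraulic radius R = A/P = 350.6/70.31 = 4.986 ft.
V = (1.486/n) R^(2/3) √S = (1.486/0.014) × 4.986^(2/3) × √0.0037 = 18.84 ft/s. Hydraulic depth D_h = A/T = 350.6/67.7 = 5.178 ft.
Froude number Fr = V/√(g·D_h) = 18.84/√(32.2×5.178) = 1.46, which is greater than 1, so the flow is supercritical.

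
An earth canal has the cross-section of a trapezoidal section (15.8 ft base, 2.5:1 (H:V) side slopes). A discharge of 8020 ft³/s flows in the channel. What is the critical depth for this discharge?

At critical depth, Q² T / (g A³) = 1, i.e. A³/T = Q²/g = 8020²/32.2 = 1998000.
Try y = 14.6 ft: A³/T = 5014000 — high.
Try y = 11.7 ft: A³/T = 1971000 — ≈ 1998000.

y_c = 11.7 ft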